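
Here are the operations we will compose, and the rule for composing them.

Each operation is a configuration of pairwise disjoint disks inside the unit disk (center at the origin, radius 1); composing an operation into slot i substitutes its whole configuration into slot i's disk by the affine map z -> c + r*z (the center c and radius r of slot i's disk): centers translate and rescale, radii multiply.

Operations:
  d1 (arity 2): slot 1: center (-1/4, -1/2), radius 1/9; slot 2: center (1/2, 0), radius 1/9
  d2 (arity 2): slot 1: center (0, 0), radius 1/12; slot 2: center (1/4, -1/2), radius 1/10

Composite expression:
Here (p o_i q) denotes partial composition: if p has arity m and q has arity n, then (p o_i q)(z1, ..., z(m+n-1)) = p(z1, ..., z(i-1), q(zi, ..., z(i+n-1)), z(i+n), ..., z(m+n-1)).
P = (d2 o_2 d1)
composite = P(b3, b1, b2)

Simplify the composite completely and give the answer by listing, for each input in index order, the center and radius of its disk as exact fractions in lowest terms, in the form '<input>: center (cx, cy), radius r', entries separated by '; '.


Affine substitution under d2: radii multiply and b-centers shift.
b3: after 1 affine step, its disk has center (0, 0), radius 1/12
b1: after 2 affine steps, its disk has center (9/40, -11/20), radius 1/90
b2: after 2 affine steps, its disk has center (3/10, -1/2), radius 1/90

b1: center (9/40, -11/20), radius 1/90; b2: center (3/10, -1/2), radius 1/90; b3: center (0, 0), radius 1/12


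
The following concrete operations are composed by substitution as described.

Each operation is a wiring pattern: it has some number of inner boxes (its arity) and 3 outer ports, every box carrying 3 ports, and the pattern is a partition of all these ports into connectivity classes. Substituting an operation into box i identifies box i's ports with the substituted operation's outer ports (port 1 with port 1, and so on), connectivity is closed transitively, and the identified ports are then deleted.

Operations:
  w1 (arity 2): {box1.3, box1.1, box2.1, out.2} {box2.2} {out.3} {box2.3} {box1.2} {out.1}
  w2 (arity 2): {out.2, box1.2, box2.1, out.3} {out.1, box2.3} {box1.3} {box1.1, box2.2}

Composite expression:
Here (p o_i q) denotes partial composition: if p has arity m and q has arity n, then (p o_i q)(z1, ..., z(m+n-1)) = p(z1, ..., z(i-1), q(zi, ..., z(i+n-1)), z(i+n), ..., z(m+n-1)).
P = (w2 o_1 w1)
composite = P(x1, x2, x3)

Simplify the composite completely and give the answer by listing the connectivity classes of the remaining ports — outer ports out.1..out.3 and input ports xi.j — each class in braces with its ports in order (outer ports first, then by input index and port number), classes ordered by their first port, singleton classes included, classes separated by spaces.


{out.1, x3.3} {out.2, out.3, x1.1, x1.3, x2.1, x3.1} {x1.2} {x2.2} {x2.3} {x3.2}


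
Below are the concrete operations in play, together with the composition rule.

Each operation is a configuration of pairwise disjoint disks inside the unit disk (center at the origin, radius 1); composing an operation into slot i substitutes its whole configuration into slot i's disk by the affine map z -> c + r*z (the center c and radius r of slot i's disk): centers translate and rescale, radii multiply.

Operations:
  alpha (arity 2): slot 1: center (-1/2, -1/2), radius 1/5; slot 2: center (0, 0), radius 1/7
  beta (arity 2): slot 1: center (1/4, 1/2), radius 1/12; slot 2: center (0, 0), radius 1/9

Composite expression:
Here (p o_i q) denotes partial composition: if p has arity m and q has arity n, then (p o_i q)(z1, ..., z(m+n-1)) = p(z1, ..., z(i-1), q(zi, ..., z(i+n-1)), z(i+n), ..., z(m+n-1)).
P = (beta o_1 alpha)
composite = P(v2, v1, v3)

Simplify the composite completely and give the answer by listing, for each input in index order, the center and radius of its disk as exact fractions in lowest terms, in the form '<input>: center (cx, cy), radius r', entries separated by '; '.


v1: center (1/4, 1/2), radius 1/84; v2: center (5/24, 11/24), radius 1/60; v3: center (0, 0), radius 1/9


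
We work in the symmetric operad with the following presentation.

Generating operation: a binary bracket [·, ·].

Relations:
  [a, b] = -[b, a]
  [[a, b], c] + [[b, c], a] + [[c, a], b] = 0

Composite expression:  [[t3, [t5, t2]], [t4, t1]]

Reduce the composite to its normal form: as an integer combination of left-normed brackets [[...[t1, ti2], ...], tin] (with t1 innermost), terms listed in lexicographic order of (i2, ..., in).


[[[[t1, t4], t2], t5], t3] - [[[[t1, t4], t3], t2], t5] + [[[[t1, t4], t3], t5], t2] - [[[[t1, t4], t5], t2], t3]

A multilinear Lie element is pinned by t1-initial words (t1 innermost).
Composite bracket: [[t3, [t5, t2]], [t4, t1]]
Full expansion: 16 signed words from ab - ba (2^4 = 16).
Words beginning with t1 determine it all:
  the word t1t4t2t5t3 carries sign +1 and contributes +[[[[t1, t4], t2], t5], t3]
  the word t1t4t3t2t5 carries sign -1 and contributes -[[[[t1, t4], t3], t2], t5]
  the word t1t4t3t5t2 carries sign +1 and contributes +[[[[t1, t4], t3], t5], t2]
  the word t1t4t5t2t3 carries sign -1 and contributes -[[[[t1, t4], t5], t2], t3]


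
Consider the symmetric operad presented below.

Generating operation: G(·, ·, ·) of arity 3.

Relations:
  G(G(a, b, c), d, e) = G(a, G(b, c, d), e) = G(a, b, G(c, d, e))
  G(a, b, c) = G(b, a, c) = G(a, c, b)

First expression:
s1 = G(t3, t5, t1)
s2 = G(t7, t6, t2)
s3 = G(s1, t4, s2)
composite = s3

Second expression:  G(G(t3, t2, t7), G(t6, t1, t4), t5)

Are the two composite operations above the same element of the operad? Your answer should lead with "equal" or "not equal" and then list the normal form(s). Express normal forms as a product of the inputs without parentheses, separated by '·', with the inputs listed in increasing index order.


The first expression reduces to t1 · t2 · t3 · t4 · t5 · t6 · t7
The second expression reduces to t1 · t2 · t3 · t4 · t5 · t6 · t7
One common form — equal.

equal: each reduces to t1 · t2 · t3 · t4 · t5 · t6 · t7


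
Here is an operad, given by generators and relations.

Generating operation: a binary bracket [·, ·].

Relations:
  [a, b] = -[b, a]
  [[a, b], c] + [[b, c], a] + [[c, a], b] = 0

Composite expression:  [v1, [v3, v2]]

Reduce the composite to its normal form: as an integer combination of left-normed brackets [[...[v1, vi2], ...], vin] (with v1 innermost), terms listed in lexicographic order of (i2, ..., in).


-[[v1, v2], v3] + [[v1, v3], v2]


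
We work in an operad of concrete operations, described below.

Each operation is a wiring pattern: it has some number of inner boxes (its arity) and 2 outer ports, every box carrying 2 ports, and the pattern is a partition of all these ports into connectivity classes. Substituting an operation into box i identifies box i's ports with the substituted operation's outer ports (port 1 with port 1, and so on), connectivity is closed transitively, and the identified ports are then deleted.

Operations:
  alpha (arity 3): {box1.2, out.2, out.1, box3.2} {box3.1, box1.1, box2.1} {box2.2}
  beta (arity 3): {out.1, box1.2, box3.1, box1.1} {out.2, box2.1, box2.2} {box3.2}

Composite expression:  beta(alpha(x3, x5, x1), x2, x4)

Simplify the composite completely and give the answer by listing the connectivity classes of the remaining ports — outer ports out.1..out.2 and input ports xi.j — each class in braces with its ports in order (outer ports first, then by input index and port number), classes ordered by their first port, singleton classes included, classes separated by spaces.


{out.1, x1.2, x3.2, x4.1} {out.2, x2.1, x2.2} {x1.1, x3.1, x5.1} {x4.2} {x5.2}

Reachability decides: close wires over beta-identified ports.
after alpha, the pattern on (x3, x5, x1) reads {out.1, out.2, x1.2, x3.2} {x1.1, x3.1, x5.1} {x5.2} (out.j = its outer ports)
after beta, the pattern on (x3, x5, x1, x2, x4) reads {out.1, x1.2, x3.2, x4.1} {out.2, x2.1, x2.2} {x1.1, x3.1, x5.1} {x4.2} {x5.2} (out.j = its outer ports)


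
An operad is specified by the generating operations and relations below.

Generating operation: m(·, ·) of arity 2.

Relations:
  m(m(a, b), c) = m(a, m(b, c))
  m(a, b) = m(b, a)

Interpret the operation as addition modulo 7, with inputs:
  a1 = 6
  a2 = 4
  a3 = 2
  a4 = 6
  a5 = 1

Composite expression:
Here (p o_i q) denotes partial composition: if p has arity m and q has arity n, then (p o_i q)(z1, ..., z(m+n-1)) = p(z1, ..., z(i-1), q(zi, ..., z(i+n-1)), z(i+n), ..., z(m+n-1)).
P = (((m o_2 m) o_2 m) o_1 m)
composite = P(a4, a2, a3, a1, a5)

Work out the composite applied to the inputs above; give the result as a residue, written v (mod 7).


m(a4, a2) = 3
m(a3, a1) = 1
m(m(a3, a1), a5) = 2
m(m(a4, a2), m(m(a3, a1), a5)) = 5

5 (mod 7)


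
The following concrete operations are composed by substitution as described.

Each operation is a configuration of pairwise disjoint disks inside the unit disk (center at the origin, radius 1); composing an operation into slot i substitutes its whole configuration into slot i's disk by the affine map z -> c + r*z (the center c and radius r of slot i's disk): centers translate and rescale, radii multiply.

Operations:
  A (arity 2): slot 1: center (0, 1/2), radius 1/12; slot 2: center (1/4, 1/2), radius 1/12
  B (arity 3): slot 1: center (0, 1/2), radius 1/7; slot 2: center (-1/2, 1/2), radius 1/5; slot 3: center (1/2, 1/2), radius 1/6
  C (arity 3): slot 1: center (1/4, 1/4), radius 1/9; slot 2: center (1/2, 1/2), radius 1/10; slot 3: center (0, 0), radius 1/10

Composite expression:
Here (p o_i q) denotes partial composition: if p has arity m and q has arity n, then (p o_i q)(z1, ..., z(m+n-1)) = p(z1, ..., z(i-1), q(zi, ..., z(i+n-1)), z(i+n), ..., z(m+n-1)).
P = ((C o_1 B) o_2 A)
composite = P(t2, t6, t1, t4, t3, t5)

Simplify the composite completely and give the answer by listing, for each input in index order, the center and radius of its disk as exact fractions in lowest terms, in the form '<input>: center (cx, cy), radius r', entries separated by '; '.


Below C, radii multiply path by path; the t-disk centers shift.
input t2: composing its 2 substitution steps yields center (1/4, 11/36), radius 1/63
input t6: composing its 3 substitution steps yields center (7/36, 19/60), radius 1/540
input t1: composing its 3 substitution steps yields center (1/5, 19/60), radius 1/540
input t4: composing its 2 substitution steps yields center (11/36, 11/36), radius 1/54
input t3: composing its 1 substitution step yields center (1/2, 1/2), radius 1/10
input t5: composing its 1 substitution step yields center (0, 0), radius 1/10

t1: center (1/5, 19/60), radius 1/540; t2: center (1/4, 11/36), radius 1/63; t3: center (1/2, 1/2), radius 1/10; t4: center (11/36, 11/36), radius 1/54; t5: center (0, 0), radius 1/10; t6: center (7/36, 19/60), radius 1/540


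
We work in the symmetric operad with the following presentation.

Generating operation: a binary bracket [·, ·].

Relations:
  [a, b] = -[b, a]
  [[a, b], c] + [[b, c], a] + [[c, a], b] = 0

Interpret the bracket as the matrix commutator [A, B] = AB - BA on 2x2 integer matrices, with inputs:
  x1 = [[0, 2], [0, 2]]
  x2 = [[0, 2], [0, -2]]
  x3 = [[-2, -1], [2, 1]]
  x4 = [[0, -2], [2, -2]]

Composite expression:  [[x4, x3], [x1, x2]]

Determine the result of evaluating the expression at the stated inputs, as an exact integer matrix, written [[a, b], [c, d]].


[[-80, 32], [0, 80]]


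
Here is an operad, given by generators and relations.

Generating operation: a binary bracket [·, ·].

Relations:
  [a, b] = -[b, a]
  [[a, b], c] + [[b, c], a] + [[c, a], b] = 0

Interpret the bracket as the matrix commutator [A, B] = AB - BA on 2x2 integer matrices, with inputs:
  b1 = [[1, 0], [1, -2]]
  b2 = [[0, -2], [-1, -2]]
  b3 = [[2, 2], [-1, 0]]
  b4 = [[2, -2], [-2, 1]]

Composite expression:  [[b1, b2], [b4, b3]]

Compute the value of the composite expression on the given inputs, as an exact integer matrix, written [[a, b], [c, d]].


[b1, b2] = [[2, -6], [5, -2]]
[b4, b3] = [[6, 6], [-3, -6]]
[[b1, b2], [b4, b3]] = [[-12, 96], [72, 12]]

[[-12, 96], [72, 12]]


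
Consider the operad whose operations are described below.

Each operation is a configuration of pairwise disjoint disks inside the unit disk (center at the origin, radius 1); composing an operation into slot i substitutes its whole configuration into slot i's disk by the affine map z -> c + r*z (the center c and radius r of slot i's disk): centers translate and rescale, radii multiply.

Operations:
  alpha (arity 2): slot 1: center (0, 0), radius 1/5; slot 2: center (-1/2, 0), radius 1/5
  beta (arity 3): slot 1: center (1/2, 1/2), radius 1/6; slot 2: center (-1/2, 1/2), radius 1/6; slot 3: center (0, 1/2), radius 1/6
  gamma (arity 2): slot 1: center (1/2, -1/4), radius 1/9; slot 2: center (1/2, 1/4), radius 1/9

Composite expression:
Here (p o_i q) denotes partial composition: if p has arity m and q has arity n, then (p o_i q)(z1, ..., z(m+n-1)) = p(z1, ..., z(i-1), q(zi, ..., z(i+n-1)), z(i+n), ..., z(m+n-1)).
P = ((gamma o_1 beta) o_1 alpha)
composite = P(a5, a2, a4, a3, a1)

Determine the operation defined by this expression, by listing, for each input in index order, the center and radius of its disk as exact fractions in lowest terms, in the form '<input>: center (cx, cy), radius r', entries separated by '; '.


a1: center (1/2, 1/4), radius 1/9; a2: center (59/108, -7/36), radius 1/270; a3: center (1/2, -7/36), radius 1/54; a4: center (4/9, -7/36), radius 1/54; a5: center (5/9, -7/36), radius 1/270

Each a-disk chains the slot maps above it in gamma; radii multiply.
a5: after 3 affine steps, its disk has center (5/9, -7/36), radius 1/270
a2: after 3 affine steps, its disk has center (59/108, -7/36), radius 1/270
a4: after 2 affine steps, its disk has center (4/9, -7/36), radius 1/54
a3: after 2 affine steps, its disk has center (1/2, -7/36), radius 1/54
a1: after 1 affine step, its disk has center (1/2, 1/4), radius 1/9


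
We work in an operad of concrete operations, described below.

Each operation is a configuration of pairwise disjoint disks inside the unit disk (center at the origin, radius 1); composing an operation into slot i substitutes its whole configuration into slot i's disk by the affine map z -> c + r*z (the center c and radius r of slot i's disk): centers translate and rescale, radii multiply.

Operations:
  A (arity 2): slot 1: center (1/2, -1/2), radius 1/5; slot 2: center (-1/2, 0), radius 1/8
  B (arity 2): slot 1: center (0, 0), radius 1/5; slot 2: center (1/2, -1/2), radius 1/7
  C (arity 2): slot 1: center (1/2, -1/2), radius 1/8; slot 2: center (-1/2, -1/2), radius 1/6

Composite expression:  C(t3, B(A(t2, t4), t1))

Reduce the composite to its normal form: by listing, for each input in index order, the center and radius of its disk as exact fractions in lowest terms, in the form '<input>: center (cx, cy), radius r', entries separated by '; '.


t1: center (-5/12, -7/12), radius 1/42; t2: center (-29/60, -31/60), radius 1/150; t3: center (1/2, -1/2), radius 1/8; t4: center (-31/60, -1/2), radius 1/240

Follow each t-input down from C: c' goes to c + r*c', radius to r*r'.
tracing t3 down its 1-map path: center (1/2, -1/2), radius 1/8
tracing t2 down its 3-map path: center (-29/60, -31/60), radius 1/150
tracing t4 down its 3-map path: center (-31/60, -1/2), radius 1/240
tracing t1 down its 2-map path: center (-5/12, -7/12), radius 1/42


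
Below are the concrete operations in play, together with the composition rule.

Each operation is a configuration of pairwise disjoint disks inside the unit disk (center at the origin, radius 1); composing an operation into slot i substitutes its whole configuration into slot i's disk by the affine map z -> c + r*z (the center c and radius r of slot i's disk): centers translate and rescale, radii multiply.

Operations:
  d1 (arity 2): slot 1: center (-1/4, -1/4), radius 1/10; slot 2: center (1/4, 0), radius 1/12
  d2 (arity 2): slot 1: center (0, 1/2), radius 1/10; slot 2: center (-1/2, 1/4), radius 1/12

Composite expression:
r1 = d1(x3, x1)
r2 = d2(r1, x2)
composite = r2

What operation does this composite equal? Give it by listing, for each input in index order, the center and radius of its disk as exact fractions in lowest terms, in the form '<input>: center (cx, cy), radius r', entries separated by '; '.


x1: center (1/40, 1/2), radius 1/120; x2: center (-1/2, 1/4), radius 1/12; x3: center (-1/40, 19/40), radius 1/100

Each x-disk chains the slot maps above it in d2; radii multiply.
input x3: applying the 2 nested substitutions gives center (-1/40, 19/40), radius 1/100
input x1: applying the 2 nested substitutions gives center (1/40, 1/2), radius 1/120
input x2: applying the 1 nested substitution gives center (-1/2, 1/4), radius 1/12


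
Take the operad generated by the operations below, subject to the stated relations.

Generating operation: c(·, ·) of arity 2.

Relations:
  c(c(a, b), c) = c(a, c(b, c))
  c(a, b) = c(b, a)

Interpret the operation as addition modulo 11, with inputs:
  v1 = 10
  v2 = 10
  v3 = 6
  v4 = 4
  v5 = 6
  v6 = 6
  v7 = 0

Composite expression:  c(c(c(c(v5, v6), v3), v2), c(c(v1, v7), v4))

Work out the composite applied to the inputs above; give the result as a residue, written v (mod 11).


9 (mod 11)

c(v5, v6) = 1
c(c(v5, v6), v3) = 7
c(c(c(v5, v6), v3), v2) = 6
c(v1, v7) = 10
c(c(v1, v7), v4) = 3
c(c(c(c(v5, v6), v3), v2), c(c(v1, v7), v4)) = 9


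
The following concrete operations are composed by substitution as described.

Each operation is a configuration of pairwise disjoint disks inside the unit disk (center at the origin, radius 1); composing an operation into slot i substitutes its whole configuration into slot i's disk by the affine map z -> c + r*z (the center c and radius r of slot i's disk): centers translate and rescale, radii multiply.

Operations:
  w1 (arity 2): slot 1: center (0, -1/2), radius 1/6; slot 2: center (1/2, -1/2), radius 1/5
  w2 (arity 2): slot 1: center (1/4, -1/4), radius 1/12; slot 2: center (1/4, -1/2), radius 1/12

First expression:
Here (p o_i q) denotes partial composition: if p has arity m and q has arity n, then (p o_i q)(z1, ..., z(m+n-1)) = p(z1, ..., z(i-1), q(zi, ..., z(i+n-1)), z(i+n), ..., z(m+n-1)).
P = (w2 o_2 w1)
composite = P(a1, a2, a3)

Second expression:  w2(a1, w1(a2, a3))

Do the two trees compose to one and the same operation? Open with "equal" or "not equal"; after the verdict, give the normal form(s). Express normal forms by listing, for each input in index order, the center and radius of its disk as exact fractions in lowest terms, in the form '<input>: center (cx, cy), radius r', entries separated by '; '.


equal; the common form is a1: center (1/4, -1/4), radius 1/12; a2: center (1/4, -13/24), radius 1/72; a3: center (7/24, -13/24), radius 1/60


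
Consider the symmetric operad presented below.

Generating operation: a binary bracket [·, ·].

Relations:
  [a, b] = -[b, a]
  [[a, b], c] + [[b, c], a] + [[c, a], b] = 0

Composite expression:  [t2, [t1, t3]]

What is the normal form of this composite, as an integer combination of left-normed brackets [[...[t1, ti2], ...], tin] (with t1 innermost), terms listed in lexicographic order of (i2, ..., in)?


In the tensor algebra, words opening t1 carry the t1-anchored form.
Composite bracket: [t2, [t1, t3]]
The bracket unfolds into 4 signed words via [a, b] = ab - ba (2^2 = 4).
Words beginning with t1 determine it all:
  word t1t3t2 has sign -1, contributing -[[t1, t3], t2]

-[[t1, t3], t2]


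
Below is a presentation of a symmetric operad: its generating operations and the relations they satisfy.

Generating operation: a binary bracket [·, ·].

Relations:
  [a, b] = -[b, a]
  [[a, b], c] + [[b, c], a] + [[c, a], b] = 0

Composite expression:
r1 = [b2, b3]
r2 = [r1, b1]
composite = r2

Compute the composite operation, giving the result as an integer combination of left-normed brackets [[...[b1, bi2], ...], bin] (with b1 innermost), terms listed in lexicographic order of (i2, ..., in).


Antisymmetry and Jacobi reduce to b1-anchored left-normed brackets.
Composite bracket: [[b2, b3], b1]
Under [a, b] = ab - ba we get 4 signed associative words (2^2 = 4).
Collect the words opening with b1:
  word b1b2b3 has sign -1, contributing -[[b1, b2], b3]
  word b1b3b2 has sign +1, contributing +[[b1, b3], b2]

-[[b1, b2], b3] + [[b1, b3], b2]


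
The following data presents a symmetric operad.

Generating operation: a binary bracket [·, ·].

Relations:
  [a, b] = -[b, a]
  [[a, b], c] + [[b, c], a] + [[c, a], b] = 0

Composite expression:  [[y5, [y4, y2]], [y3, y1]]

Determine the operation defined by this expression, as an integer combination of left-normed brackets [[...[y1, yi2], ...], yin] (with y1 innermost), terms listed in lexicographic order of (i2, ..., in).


[[[[y1, y3], y2], y4], y5] - [[[[y1, y3], y4], y2], y5] - [[[[y1, y3], y5], y2], y4] + [[[[y1, y3], y5], y4], y2]

Expand each bracket as ab - ba; the y1-initial words give the coefficients.
Composite bracket: [[y5, [y4, y2]], [y3, y1]]
The bracket unfolds into 16 signed words via [a, b] = ab - ba (2^4 = 16).
Collect the words opening with y1:
  y1y3y2y4y5 appears with sign +1, giving the term +[[[[y1, y3], y2], y4], y5]
  y1y3y4y2y5 appears with sign -1, giving the term -[[[[y1, y3], y4], y2], y5]
  y1y3y5y2y4 appears with sign -1, giving the term -[[[[y1, y3], y5], y2], y4]
  y1y3y5y4y2 appears with sign +1, giving the term +[[[[y1, y3], y5], y4], y2]


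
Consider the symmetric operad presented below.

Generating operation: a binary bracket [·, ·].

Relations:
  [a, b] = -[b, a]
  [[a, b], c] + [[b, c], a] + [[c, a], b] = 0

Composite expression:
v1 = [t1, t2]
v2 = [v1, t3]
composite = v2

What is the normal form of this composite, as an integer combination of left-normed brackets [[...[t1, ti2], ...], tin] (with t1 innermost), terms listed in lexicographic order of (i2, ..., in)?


[[t1, t2], t3]

Skip Jacobi rewriting: expand, keep t1-initial words, read off terms.
Composite bracket: [[t1, t2], t3]
The bracket unfolds into 4 signed words via [a, b] = ab - ba (2^2 = 4).
Only words starting with t1 matter:
  the word t1t2t3 carries sign +1 and contributes +[[t1, t2], t3]


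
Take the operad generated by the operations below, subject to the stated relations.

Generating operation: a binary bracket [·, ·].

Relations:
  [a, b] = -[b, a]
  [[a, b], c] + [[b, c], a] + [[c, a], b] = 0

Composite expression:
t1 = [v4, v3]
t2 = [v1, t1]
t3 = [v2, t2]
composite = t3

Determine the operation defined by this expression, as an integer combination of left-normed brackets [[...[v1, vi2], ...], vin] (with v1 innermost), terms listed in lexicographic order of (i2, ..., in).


[[[v1, v3], v4], v2] - [[[v1, v4], v3], v2]

A multilinear Lie element is pinned by v1-initial words (v1 innermost).
Composite bracket: [v2, [v1, [v4, v3]]]
Under [a, b] = ab - ba we get 8 signed associative words (2^3 = 8).
The v1-initial words carry the normal form:
  from v1v3v4v2, sign +1: term +[[[v1, v3], v4], v2]
  from v1v4v3v2, sign -1: term -[[[v1, v4], v3], v2]


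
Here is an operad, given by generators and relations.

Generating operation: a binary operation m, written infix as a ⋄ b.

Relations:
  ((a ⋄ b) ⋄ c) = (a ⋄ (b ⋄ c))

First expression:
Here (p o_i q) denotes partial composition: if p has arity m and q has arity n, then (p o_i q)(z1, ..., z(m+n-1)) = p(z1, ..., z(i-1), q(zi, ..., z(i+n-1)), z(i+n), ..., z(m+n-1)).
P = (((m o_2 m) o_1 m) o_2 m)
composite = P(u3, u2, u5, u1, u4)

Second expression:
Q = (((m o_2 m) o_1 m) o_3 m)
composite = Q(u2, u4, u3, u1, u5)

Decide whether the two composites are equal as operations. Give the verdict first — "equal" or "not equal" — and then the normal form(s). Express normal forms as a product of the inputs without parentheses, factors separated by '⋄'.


The first expression, normalized: u3 ⋄ u2 ⋄ u5 ⋄ u1 ⋄ u4
The second expression, normalized: u2 ⋄ u4 ⋄ u3 ⋄ u1 ⋄ u5
Distinct normal forms: not equal.

not equal; the first gives u3 ⋄ u2 ⋄ u5 ⋄ u1 ⋄ u4 and the second u2 ⋄ u4 ⋄ u3 ⋄ u1 ⋄ u5


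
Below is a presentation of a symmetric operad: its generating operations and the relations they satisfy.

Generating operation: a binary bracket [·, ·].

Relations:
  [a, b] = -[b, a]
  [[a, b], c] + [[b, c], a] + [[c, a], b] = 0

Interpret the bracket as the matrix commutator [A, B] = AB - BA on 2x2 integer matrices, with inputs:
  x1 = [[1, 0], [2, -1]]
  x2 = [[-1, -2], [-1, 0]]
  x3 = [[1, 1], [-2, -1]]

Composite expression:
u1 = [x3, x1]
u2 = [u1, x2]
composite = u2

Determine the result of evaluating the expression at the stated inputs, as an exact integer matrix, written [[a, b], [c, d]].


[[-14, -10], [12, 14]]

[x3, x1] = [[2, -2], [-8, -2]]
[[x3, x1], x2] = [[-14, -10], [12, 14]]


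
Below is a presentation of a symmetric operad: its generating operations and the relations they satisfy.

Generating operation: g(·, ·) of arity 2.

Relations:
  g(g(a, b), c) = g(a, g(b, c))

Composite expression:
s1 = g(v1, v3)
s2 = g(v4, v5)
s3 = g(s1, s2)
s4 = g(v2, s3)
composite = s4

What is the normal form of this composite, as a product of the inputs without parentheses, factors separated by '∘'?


Every regrouping of g is equal, so read the v-inputs in written order.
g(v1, v3) linearizes to v1 ∘ v3
g(v4, v5) linearizes to v4 ∘ v5
g(g(v1, v3), g(v4, v5)) linearizes to v1 ∘ v3 ∘ v4 ∘ v5
g(v2, g(g(v1, v3), g(v4, v5))) linearizes to v2 ∘ v1 ∘ v3 ∘ v4 ∘ v5

v2 ∘ v1 ∘ v3 ∘ v4 ∘ v5


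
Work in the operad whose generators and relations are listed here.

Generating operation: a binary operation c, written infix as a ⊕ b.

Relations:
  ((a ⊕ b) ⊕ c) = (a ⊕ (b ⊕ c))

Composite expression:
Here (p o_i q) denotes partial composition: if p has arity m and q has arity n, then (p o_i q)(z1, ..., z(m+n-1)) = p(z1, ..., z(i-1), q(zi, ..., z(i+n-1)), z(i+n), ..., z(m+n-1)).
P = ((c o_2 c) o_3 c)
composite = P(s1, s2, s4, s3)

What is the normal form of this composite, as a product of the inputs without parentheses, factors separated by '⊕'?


s1 ⊕ s2 ⊕ s4 ⊕ s3

Under associativity of c, the answer is the s's in reading order.
(s4 ⊕ s3) reduces to s4 ⊕ s3
(s2 ⊕ (s4 ⊕ s3)) reduces to s2 ⊕ s4 ⊕ s3
(s1 ⊕ (s2 ⊕ (s4 ⊕ s3))) reduces to s1 ⊕ s2 ⊕ s4 ⊕ s3


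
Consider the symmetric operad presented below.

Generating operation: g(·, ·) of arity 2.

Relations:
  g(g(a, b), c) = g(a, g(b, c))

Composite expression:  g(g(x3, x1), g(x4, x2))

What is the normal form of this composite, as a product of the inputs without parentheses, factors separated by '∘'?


x3 ∘ x1 ∘ x4 ∘ x2

Under associativity of g, the answer is the x's in reading order.
g(x3, x1) linearizes to x3 ∘ x1
g(x4, x2) linearizes to x4 ∘ x2
g(g(x3, x1), g(x4, x2)) linearizes to x3 ∘ x1 ∘ x4 ∘ x2


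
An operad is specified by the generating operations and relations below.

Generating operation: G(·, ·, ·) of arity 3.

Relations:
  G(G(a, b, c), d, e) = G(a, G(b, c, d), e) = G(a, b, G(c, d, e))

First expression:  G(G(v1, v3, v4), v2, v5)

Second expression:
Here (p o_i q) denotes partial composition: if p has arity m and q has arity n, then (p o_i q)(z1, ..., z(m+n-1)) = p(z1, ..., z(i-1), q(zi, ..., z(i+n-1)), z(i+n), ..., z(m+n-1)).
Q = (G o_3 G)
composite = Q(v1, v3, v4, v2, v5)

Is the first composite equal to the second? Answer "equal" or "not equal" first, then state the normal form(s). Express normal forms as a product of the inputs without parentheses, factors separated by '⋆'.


In normal form, the first expression is v1 ⋆ v3 ⋆ v4 ⋆ v2 ⋆ v5
In normal form, the second expression is v1 ⋆ v3 ⋆ v4 ⋆ v2 ⋆ v5
Identical normal forms: equal.

equal; both compose to v1 ⋆ v3 ⋆ v4 ⋆ v2 ⋆ v5


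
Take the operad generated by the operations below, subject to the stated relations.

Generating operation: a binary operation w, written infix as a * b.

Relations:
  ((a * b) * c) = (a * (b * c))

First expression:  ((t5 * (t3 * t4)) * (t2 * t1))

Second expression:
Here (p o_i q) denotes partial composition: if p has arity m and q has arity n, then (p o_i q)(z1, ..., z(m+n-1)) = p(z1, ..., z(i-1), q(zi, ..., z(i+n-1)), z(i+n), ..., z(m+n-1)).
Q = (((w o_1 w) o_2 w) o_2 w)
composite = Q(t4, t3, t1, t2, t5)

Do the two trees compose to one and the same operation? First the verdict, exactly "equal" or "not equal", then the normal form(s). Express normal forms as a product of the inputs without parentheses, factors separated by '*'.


not equal: they reduce to t5 * t3 * t4 * t2 * t1 and t4 * t3 * t1 * t2 * t5

Reducing the first expression gives t5 * t3 * t4 * t2 * t1
Reducing the second expression gives t4 * t3 * t1 * t2 * t5
The normal forms differ: not equal.


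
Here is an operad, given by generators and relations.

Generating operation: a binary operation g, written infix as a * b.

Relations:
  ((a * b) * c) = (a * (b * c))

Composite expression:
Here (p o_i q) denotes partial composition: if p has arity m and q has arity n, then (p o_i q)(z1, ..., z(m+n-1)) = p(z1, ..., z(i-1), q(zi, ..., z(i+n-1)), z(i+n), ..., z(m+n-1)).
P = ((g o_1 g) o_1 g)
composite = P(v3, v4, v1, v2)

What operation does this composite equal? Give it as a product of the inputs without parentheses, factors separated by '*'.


v3 * v4 * v1 * v2

Every regrouping of g is equal, so read the v-inputs in written order.
(v3 * v4) reduces to v3 * v4
((v3 * v4) * v1) reduces to v3 * v4 * v1
(((v3 * v4) * v1) * v2) reduces to v3 * v4 * v1 * v2


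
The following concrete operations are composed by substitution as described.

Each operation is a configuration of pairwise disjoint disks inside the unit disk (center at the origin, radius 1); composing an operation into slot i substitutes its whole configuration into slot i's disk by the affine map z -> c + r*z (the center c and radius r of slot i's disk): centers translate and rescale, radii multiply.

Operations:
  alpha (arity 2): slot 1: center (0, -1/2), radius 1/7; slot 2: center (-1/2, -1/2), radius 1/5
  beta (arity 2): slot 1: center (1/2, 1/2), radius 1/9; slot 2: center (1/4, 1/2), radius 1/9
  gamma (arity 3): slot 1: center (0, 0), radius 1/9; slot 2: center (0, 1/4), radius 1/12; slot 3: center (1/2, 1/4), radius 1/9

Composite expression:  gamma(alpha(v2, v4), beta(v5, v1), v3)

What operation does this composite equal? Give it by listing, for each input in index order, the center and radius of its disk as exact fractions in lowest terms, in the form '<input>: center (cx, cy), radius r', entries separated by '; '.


v1: center (1/48, 7/24), radius 1/108; v2: center (0, -1/18), radius 1/63; v3: center (1/2, 1/4), radius 1/9; v4: center (-1/18, -1/18), radius 1/45; v5: center (1/24, 7/24), radius 1/108

Nesting under gamma composes maps z -> c + r*z down each v-path.
tracing v2 down its 2-map path: center (0, -1/18), radius 1/63
tracing v4 down its 2-map path: center (-1/18, -1/18), radius 1/45
tracing v5 down its 2-map path: center (1/24, 7/24), radius 1/108
tracing v1 down its 2-map path: center (1/48, 7/24), radius 1/108
tracing v3 down its 1-map path: center (1/2, 1/4), radius 1/9


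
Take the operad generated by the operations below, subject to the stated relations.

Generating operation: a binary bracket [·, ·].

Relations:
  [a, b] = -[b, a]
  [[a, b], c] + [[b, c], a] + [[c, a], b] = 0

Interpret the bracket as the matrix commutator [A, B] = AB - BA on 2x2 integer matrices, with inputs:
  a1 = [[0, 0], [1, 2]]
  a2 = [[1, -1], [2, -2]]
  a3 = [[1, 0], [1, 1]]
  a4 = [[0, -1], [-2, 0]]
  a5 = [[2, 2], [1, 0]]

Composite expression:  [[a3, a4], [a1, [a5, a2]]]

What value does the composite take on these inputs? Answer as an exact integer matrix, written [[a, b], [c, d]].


[[0, 32], [-16, 0]]

[a3, a4] = [[1, 0], [0, -1]]
[a5, a2] = [[5, -8], [-1, -5]]
[a1, [a5, a2]] = [[8, 16], [8, -8]]
[[a3, a4], [a1, [a5, a2]]] = [[0, 32], [-16, 0]]


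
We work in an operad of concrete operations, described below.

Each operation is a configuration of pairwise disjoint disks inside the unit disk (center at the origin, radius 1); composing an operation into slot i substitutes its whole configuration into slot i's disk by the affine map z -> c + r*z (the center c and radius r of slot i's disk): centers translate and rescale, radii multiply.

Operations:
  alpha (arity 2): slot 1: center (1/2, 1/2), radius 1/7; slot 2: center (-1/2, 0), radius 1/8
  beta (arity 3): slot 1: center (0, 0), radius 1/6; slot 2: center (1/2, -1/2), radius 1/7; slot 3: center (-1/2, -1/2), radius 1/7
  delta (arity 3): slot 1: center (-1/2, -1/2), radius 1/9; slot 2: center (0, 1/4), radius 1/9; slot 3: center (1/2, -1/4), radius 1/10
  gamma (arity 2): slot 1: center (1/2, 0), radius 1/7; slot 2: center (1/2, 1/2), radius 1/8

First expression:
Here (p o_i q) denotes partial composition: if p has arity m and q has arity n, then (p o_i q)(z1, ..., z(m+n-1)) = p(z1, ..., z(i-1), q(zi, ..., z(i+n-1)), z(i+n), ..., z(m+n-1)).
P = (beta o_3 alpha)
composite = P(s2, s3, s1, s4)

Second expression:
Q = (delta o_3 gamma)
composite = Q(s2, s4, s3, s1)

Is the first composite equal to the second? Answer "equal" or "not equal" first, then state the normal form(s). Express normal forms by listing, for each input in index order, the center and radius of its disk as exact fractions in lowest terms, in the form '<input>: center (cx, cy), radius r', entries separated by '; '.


The first expression reduces to s1: center (-3/7, -3/7), radius 1/49; s2: center (0, 0), radius 1/6; s3: center (1/2, -1/2), radius 1/7; s4: center (-4/7, -1/2), radius 1/56
The second expression reduces to s1: center (11/20, -1/5), radius 1/80; s2: center (-1/2, -1/2), radius 1/9; s3: center (11/20, -1/4), radius 1/70; s4: center (0, 1/4), radius 1/9
No match — not equal.

not equal; first: s1: center (-3/7, -3/7), radius 1/49; s2: center (0, 0), radius 1/6; s3: center (1/2, -1/2), radius 1/7; s4: center (-4/7, -1/2), radius 1/56; second: s1: center (11/20, -1/5), radius 1/80; s2: center (-1/2, -1/2), radius 1/9; s3: center (11/20, -1/4), radius 1/70; s4: center (0, 1/4), radius 1/9


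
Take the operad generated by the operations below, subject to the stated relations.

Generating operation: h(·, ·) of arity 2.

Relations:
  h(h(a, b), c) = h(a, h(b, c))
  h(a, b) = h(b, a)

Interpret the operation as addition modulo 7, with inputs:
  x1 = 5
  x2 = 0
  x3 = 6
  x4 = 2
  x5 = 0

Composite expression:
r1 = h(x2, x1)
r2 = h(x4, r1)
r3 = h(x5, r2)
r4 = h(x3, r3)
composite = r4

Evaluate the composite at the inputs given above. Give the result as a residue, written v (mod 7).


6 (mod 7)


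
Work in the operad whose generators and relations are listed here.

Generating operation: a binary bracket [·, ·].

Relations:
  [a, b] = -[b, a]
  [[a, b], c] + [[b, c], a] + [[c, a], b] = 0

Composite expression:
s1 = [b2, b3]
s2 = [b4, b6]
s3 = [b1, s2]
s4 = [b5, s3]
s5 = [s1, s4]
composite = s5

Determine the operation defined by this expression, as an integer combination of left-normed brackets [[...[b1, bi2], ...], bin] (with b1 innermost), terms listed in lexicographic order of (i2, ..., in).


Antisymmetry and Jacobi reduce to b1-anchored left-normed brackets.
Composite bracket: [[b2, b3], [b5, [b1, [b4, b6]]]]
Applying ab - ba throughout gives 32 signed words (2^5 = 32).
Words beginning with b1 determine it all:
  b1b4b6b5b2b3 appears with sign +1, giving the term +[[[[[b1, b4], b6], b5], b2], b3]
  b1b4b6b5b3b2 appears with sign -1, giving the term -[[[[[b1, b4], b6], b5], b3], b2]
  b1b6b4b5b2b3 appears with sign -1, giving the term -[[[[[b1, b6], b4], b5], b2], b3]
  b1b6b4b5b3b2 appears with sign +1, giving the term +[[[[[b1, b6], b4], b5], b3], b2]

[[[[[b1, b4], b6], b5], b2], b3] - [[[[[b1, b4], b6], b5], b3], b2] - [[[[[b1, b6], b4], b5], b2], b3] + [[[[[b1, b6], b4], b5], b3], b2]


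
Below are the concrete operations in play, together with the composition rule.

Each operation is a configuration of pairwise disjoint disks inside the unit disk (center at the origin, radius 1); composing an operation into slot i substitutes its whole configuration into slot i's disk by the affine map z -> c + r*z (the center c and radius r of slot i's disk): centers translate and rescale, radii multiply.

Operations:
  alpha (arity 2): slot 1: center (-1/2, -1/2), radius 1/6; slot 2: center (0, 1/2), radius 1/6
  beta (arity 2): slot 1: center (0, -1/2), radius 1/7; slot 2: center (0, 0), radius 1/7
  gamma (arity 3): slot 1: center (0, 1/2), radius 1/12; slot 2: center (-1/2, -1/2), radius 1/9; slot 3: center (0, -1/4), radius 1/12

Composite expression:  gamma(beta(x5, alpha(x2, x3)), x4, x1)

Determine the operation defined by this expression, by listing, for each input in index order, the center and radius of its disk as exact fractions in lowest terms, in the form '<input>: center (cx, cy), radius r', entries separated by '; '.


x1: center (0, -1/4), radius 1/12; x2: center (-1/168, 83/168), radius 1/504; x3: center (0, 85/168), radius 1/504; x4: center (-1/2, -1/2), radius 1/9; x5: center (0, 11/24), radius 1/84

Below gamma, radii multiply path by path; the x-disk centers shift.
x5 passes through 2 substitutions, ending at center (0, 11/24), radius 1/84
x2 passes through 3 substitutions, ending at center (-1/168, 83/168), radius 1/504
x3 passes through 3 substitutions, ending at center (0, 85/168), radius 1/504
x4 passes through 1 substitution, ending at center (-1/2, -1/2), radius 1/9
x1 passes through 1 substitution, ending at center (0, -1/4), radius 1/12


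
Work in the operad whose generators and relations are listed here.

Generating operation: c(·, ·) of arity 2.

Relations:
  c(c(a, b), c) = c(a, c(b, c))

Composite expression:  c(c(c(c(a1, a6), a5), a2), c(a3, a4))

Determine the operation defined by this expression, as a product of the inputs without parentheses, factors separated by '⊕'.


Associativity of c dissolves the nesting; only the a-input order survives.
c(a1, a6) linearizes to a1 ⊕ a6
c(c(a1, a6), a5) linearizes to a1 ⊕ a6 ⊕ a5
c(c(c(a1, a6), a5), a2) linearizes to a1 ⊕ a6 ⊕ a5 ⊕ a2
c(a3, a4) linearizes to a3 ⊕ a4
c(c(c(c(a1, a6), a5), a2), c(a3, a4)) linearizes to a1 ⊕ a6 ⊕ a5 ⊕ a2 ⊕ a3 ⊕ a4

a1 ⊕ a6 ⊕ a5 ⊕ a2 ⊕ a3 ⊕ a4


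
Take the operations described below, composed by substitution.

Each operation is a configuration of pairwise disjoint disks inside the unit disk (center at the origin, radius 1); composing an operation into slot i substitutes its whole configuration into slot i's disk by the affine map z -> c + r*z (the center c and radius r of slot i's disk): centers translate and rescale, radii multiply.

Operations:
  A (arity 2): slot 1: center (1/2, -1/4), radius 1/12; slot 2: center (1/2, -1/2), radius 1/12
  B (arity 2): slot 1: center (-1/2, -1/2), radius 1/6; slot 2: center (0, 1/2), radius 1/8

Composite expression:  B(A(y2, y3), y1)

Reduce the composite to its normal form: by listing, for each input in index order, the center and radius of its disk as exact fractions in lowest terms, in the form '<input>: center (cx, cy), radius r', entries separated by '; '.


y1: center (0, 1/2), radius 1/8; y2: center (-5/12, -13/24), radius 1/72; y3: center (-5/12, -7/12), radius 1/72

Affine substitution under B: radii multiply and y-centers shift.
for y2, the 2-step affine chain lands on center (-5/12, -13/24), radius 1/72
for y3, the 2-step affine chain lands on center (-5/12, -7/12), radius 1/72
for y1, the 1-step affine chain lands on center (0, 1/2), radius 1/8


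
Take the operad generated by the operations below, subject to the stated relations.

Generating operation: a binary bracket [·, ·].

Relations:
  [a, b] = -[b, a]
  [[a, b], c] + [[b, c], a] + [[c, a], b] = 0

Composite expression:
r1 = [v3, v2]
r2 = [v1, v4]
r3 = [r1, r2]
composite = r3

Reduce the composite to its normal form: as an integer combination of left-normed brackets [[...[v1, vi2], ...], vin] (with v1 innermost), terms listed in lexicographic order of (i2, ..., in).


[[[v1, v4], v2], v3] - [[[v1, v4], v3], v2]

Left-normed coefficients sit on the v1-initial expansion words.
Composite bracket: [[v3, v2], [v1, v4]]
Full expansion: 8 signed words from ab - ba (2^3 = 8).
Collect the words opening with v1:
  word v1v4v2v3 has sign +1, contributing +[[[v1, v4], v2], v3]
  word v1v4v3v2 has sign -1, contributing -[[[v1, v4], v3], v2]
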